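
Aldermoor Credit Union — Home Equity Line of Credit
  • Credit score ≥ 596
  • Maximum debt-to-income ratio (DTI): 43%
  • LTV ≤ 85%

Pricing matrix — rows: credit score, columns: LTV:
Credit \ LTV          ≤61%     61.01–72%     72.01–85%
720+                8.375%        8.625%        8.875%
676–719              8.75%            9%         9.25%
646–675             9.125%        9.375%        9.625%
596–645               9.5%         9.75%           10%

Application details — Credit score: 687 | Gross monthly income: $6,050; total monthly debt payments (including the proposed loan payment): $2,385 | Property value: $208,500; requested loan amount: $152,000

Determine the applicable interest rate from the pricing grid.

9.25%

Credit score 687 ≥ 596; Debt-to-income = 2,385/6,050 = 39.4% — meets 43% limit
LTV: 152,000 ÷ 208,500 = 72.9%, within 85% cap
Row: 687 falls in 676–719. Column: 72.9% falls in 72.01–85%. Rate = 9.25%.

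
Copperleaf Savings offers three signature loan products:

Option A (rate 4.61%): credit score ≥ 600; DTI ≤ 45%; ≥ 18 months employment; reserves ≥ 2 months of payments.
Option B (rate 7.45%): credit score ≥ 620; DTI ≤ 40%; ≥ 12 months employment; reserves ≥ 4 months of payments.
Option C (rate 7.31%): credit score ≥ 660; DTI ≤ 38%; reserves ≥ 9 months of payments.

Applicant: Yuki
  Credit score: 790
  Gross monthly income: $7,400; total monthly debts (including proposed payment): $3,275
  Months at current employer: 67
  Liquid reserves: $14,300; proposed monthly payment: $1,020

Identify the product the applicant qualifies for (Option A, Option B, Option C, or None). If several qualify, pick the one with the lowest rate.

Option A

DTI = 3,275/7,400 = 44.3%.
Reserves = 14,300/1,020 = 14.0 months.
Option A: score 790 ≥ 600; DTI 44.3% ≤ 45%; employment 67 ≥ 18 mo; reserves 14.0 ≥ 2 mo → qualifies.
Option B: score 790 ≥ 620; DTI 44.3% > 40%; employment 67 ≥ 12 mo; reserves 14.0 ≥ 4 mo → does not qualify.
Option C: score 790 ≥ 660; DTI 44.3% > 38%; reserves 14.0 ≥ 9 mo → does not qualify.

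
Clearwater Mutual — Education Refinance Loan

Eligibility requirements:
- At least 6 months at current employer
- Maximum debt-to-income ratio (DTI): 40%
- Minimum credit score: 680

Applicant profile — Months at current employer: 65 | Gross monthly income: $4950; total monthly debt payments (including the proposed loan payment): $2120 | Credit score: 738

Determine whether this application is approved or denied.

Denied

Employment 65 ≥ 6 months
Debt-to-income = 2,120/4,950 = 42.8% — over 40% limit
Credit score 738 ≥ 680 (meets)
Fails on DTI.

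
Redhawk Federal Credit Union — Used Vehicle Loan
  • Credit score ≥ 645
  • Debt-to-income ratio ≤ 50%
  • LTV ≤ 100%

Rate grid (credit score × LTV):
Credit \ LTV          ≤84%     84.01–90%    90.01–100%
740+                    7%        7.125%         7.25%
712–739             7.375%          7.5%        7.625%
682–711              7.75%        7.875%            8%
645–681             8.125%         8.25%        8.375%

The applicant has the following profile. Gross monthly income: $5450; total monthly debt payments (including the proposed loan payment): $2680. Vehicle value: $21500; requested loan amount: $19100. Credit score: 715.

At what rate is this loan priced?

7.5%

Credit score 715 ≥ 645; DTI = 2,680/5,450 = 49.2% ≤ 50%
LTV: 19,100 ÷ 21,500 = 88.8%, within 100% cap
Score 715 is in the 712–739 band; LTV 88.8% is in the 84.01–90% band → 7.5%.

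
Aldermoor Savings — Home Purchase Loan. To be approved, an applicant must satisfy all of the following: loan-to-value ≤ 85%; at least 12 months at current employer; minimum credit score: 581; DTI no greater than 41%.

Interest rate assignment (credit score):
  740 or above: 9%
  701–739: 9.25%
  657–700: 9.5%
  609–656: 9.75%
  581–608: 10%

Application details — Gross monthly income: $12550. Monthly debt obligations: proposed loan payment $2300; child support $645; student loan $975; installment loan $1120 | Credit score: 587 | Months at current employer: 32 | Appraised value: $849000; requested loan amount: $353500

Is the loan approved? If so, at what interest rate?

Approved at 10%

Credit score 587 ≥ 581 (meets minimum)
LTV = 353,500/849,000 = 41.6% ≤ 85%
Employment 32 ≥ 12 months
Total monthly debts = (2,300 + 645 + 975 + 1,120) = 5,040. Debt-to-income = 5,040/12,550 = 40.2% — meets 41% limit
All requirements met. Score 587 falls in the 581–608 tier → 10%.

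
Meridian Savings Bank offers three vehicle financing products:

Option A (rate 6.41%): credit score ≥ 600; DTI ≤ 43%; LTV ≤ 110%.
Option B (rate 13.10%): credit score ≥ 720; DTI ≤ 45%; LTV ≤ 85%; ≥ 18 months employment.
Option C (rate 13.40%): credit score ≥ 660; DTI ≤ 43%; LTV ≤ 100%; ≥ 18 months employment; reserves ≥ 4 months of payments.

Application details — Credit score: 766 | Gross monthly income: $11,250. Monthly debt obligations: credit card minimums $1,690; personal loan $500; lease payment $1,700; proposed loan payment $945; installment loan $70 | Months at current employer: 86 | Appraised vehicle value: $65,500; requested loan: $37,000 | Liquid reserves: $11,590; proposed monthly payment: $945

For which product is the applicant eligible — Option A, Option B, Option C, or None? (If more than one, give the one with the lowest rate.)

Option B

Total debts = (1,690 + 500 + 1,700 + 945 + 70) = 4,905; DTI = 4,905/11,250 = 43.6%.
LTV = 37,000/65,500 = 56.5%.
Reserves = 11,590/945 = 12.3 months.
Option A: score 766 ≥ 600; DTI 43.6% > 43%; LTV 56.5% ≤ 110% → does not qualify.
Option B: score 766 ≥ 720; DTI 43.6% ≤ 45%; LTV 56.5% ≤ 85%; employment 86 ≥ 18 mo → qualifies.
Option C: score 766 ≥ 660; DTI 43.6% > 43%; LTV 56.5% ≤ 100%; employment 86 ≥ 18 mo; reserves 12.3 ≥ 4 mo → does not qualify.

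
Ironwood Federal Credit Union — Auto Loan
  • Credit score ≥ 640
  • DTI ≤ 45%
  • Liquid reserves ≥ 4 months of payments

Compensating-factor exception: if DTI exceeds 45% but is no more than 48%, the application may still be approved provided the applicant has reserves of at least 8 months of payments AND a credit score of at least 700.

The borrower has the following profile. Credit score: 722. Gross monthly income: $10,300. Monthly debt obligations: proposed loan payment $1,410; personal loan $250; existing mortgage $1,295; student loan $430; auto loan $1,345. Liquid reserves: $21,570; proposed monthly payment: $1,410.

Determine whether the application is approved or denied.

Approved

Credit score 722 ≥ 640 (meets base)
Total debts = (1,410 + 250 + 1,295 + 430 + 1,345) = 4,730. DTI = 4,730/10,300 = 45.9% > 45% — standard DTI limit exceeded.
Reserves: 21,570 ÷ 1,410 = 15.3 months (meets 4-month minimum)
DTI 45.9% is within the 45%–48% exception band; checking compensating factors.
Override check — reserves: 15.3 mo (ok); score: 722 (ok).
Both override conditions satisfied; DTI exception granted.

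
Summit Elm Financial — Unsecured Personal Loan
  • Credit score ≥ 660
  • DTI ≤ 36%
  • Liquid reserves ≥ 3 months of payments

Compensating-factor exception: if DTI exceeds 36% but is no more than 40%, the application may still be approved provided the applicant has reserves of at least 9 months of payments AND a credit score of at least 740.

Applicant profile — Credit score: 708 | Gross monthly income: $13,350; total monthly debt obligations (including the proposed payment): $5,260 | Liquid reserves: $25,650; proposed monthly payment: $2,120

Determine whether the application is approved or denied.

Credit score 708 ≥ 660 (meets base)
DTI = 5,260/13,350 = 39.4% > 36% — standard DTI limit exceeded.
Reserves = 25,650/2,120 = 12.1 months ≥ 3
39.4% falls in the override range (36%–40%), so the compensating-factor test applies.
Reserves 12.1 ≥ 9 months; credit score 708 < 740.
Override conditions not both satisfied; exception does not apply.

Denied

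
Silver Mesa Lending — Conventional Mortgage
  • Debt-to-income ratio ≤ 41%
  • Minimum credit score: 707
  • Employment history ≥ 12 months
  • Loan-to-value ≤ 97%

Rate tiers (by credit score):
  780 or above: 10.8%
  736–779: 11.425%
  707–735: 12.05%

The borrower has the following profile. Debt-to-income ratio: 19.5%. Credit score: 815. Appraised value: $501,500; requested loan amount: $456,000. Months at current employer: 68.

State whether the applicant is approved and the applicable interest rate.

Credit score 815 ≥ 707 (meets minimum)
Employment 68 ≥ 12 months
LTV: 456,000 ÷ 501,500 = 90.9%, within 97% cap
Debt-to-income 19.5% vs 41% cap — pass
All requirements met. Score 815 falls in the 780 or above tier → 10.8%.

Approved at 10.8%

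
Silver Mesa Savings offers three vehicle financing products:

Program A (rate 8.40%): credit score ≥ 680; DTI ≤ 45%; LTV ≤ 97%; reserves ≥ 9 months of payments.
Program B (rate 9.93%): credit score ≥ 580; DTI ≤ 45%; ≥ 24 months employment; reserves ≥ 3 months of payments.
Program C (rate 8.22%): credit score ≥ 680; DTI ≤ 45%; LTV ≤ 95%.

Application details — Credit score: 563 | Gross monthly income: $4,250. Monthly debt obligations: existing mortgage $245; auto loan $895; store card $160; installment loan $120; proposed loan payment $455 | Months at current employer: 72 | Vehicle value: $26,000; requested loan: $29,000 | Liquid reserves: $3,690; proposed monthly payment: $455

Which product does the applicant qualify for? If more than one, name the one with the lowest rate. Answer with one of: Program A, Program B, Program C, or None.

None

Total debts = (245 + 895 + 160 + 120 + 455) = 1,875; DTI = 1,875/4,250 = 44.1%.
LTV = 29,000/26,000 = 111.5%.
Reserves = 3,690/455 = 8.1 months.
Program A: score 563 < 680; DTI 44.1% ≤ 45%; LTV 111.5% > 97%; reserves 8.1 < 9 mo → does not qualify.
Program B: score 563 < 580; DTI 44.1% ≤ 45%; employment 72 ≥ 24 mo; reserves 8.1 ≥ 3 mo → does not qualify.
Program C: score 563 < 680; DTI 44.1% ≤ 45%; LTV 111.5% > 95% → does not qualify.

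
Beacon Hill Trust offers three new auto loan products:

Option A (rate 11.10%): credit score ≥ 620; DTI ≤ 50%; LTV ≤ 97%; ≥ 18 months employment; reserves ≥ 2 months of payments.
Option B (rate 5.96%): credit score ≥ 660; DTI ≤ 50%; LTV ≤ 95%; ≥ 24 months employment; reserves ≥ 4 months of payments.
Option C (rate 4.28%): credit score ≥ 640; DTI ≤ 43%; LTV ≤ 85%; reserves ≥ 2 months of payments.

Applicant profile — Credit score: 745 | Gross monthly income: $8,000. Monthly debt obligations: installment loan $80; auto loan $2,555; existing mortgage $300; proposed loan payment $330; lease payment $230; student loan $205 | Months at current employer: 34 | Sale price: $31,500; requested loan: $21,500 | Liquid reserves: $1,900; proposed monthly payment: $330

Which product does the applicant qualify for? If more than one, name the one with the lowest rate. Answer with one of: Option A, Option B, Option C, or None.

Option B

Total debts = (80 + 2,555 + 300 + 330 + 230 + 205) = 3,700; DTI = 3,700/8,000 = 46.2%.
LTV = 21,500/31,500 = 68.3%.
Reserves = 1,900/330 = 5.8 months.
Option A: score 745 ≥ 620; DTI 46.2% ≤ 50%; LTV 68.3% ≤ 97%; employment 34 ≥ 18 mo; reserves 5.8 ≥ 2 mo → qualifies.
Option B: score 745 ≥ 660; DTI 46.2% ≤ 50%; LTV 68.3% ≤ 95%; employment 34 ≥ 24 mo; reserves 5.8 ≥ 4 mo → qualifies.
Option C: score 745 ≥ 640; DTI 46.2% > 43%; LTV 68.3% ≤ 85%; reserves 5.8 ≥ 2 mo → does not qualify.
Qualifying: Option A, Option B. Lowest rate is 5.96% → Option B.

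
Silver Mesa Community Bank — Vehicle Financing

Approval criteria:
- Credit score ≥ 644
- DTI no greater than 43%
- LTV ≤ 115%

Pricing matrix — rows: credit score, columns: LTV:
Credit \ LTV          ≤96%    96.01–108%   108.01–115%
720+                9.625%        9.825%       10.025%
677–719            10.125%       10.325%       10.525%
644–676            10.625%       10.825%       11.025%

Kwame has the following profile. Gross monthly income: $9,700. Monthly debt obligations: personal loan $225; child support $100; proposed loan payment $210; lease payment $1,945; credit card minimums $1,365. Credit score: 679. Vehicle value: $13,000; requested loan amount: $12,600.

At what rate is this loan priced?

10.325%

Credit score 679 ≥ 644; Total monthly debts = (225 + 100 + 210 + 1,945 + 1,365) = 3,845. DTI: 3,845 ÷ 9,700 = 39.6%, within the 43% cap
LTV = 12,600/13,000 = 96.9% ≤ 115%
Credit 679 → row 677–719; LTV 96.9% → column 96.01–108%. Grid cell → 10.325%.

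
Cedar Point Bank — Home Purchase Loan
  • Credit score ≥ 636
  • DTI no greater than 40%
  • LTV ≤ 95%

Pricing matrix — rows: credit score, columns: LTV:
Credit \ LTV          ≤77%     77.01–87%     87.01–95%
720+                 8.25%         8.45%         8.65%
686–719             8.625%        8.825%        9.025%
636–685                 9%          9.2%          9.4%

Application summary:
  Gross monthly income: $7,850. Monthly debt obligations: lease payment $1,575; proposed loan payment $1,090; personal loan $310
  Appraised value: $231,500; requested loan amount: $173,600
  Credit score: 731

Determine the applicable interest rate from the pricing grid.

Credit score 731 ≥ 636; Total monthly debts = (1,575 + 1,090 + 310) = 2,975. DTI: 2,975 ÷ 7,850 = 37.9%, within the 40% cap
LTV = 173,600/231,500 = 75% ≤ 95%
Credit 731 → row 720+; LTV 75% → column ≤77%. Grid cell → 8.25%.

8.25%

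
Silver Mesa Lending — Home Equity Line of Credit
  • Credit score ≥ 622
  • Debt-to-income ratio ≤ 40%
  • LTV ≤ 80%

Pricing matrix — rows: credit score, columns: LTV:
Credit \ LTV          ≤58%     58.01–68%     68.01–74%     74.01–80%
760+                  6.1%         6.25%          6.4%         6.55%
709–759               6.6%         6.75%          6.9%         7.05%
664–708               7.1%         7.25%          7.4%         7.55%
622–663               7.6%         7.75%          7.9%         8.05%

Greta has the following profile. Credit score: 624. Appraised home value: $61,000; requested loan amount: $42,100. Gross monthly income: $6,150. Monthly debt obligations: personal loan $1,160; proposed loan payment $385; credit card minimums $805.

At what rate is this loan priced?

Credit score 624 ≥ 622; Total monthly debts = (1,160 + 385 + 805) = 2,350. DTI = 2,350/6,150 = 38.2% ≤ 40%
Loan-to-value = 42,100/61,000 = 69% — pass (80% max)
Credit 624 → row 622–663; LTV 69% → column 68.01–74%. Grid cell → 7.9%.

7.9%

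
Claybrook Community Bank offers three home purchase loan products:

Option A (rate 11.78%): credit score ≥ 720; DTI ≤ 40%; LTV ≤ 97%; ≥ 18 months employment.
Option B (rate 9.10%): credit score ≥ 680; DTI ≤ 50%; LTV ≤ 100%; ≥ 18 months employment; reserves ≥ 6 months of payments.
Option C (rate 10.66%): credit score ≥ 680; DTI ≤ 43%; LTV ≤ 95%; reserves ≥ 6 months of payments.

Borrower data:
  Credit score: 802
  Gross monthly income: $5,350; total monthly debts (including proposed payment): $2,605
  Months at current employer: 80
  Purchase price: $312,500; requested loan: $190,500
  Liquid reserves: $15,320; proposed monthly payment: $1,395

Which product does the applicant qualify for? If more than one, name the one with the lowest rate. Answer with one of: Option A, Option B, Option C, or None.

DTI = 2,605/5,350 = 48.7%.
LTV = 190,500/312,500 = 61%.
Reserves = 15,320/1,395 = 11.0 months.
Option A: score 802 ≥ 720; DTI 48.7% > 40%; LTV 61% ≤ 97%; employment 80 ≥ 18 mo → does not qualify.
Option B: score 802 ≥ 680; DTI 48.7% ≤ 50%; LTV 61% ≤ 100%; employment 80 ≥ 18 mo; reserves 11.0 ≥ 6 mo → qualifies.
Option C: score 802 ≥ 680; DTI 48.7% > 43%; LTV 61% ≤ 95%; reserves 11.0 ≥ 6 mo → does not qualify.

Option B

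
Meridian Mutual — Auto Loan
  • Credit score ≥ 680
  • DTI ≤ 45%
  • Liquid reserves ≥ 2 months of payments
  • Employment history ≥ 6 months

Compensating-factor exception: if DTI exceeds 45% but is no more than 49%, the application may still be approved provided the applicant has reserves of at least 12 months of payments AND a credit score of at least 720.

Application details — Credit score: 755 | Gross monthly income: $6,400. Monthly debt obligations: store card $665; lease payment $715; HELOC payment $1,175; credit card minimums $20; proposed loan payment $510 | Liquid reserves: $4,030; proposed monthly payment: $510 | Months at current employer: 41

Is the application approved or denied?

Denied

Credit score 755 ≥ 680 (meets base)
Total debts = (665 + 715 + 1,175 + 20 + 510) = 3,085. DTI = 3,085/6,400 = 48.2% > 45% — standard DTI limit exceeded.
Liquid reserves cover 4,030/510 = 7.9 months — ≥ 2 required
Employment 41 ≥ 6 months
DTI 48.2% is within the 45%–49% exception band; checking compensating factors.
Override check — reserves: 7.9 mo (short of 12); score: 755 (ok).
Override conditions not both satisfied; exception does not apply.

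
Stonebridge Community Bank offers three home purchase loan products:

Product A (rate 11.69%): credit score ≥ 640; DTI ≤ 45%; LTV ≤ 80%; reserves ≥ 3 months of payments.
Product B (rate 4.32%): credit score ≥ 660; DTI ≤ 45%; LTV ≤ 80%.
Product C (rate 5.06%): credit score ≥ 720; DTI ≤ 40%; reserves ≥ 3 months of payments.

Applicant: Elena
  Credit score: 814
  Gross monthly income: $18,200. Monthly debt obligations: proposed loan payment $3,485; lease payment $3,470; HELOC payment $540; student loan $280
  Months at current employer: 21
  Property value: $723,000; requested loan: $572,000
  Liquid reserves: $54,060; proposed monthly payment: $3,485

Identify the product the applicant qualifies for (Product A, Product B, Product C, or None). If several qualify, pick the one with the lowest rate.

Total debts = (3,485 + 3,470 + 540 + 280) = 7,775; DTI = 7,775/18,200 = 42.7%.
LTV = 572,000/723,000 = 79.1%.
Reserves = 54,060/3,485 = 15.5 months.
Product A: score 814 ≥ 640; DTI 42.7% ≤ 45%; LTV 79.1% ≤ 80%; reserves 15.5 ≥ 3 mo → qualifies.
Product B: score 814 ≥ 660; DTI 42.7% ≤ 45%; LTV 79.1% ≤ 80% → qualifies.
Product C: score 814 ≥ 720; DTI 42.7% > 40%; reserves 15.5 ≥ 3 mo → does not qualify.
Qualifying: Product A, Product B. Lowest rate is 4.32% → Product B.

Product B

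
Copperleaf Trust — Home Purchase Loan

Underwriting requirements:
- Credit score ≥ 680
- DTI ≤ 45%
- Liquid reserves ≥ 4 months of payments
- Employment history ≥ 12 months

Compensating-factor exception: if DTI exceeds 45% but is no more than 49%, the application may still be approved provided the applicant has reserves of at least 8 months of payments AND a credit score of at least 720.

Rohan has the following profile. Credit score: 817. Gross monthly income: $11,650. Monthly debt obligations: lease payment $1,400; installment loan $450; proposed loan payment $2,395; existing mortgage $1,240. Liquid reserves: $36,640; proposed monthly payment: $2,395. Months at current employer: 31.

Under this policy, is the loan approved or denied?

Credit score 817 ≥ 680 (meets base)
Total debts = (1,400 + 450 + 2,395 + 1,240) = 5,485. DTI: 5,485 ÷ 11,650 = 47.1%, over the 45% base limit.
Reserves = 36,640/2,395 = 15.3 months ≥ 4
Employment 31 ≥ 12 months
47.1% falls in the override range (45%–49%), so the compensating-factor test applies.
Reserves 15.3 ≥ 8 months; credit score 817 ≥ 720.
Both override conditions satisfied; DTI exception granted.

Approved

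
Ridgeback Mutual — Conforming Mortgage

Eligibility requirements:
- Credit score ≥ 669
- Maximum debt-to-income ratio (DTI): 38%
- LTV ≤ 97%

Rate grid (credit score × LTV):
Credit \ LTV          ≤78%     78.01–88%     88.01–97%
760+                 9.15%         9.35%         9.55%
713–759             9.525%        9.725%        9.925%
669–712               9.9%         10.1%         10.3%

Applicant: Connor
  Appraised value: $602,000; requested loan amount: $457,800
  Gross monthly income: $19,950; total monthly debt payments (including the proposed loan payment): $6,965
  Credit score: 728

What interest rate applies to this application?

Credit score 728 ≥ 669; DTI: 6,965 ÷ 19,950 = 34.9%, within the 38% cap
Loan-to-value = 457,800/602,000 = 76% — pass (97% max)
Row: 728 falls in 713–759. Column: 76% falls in ≤78%. Rate = 9.525%.

9.525%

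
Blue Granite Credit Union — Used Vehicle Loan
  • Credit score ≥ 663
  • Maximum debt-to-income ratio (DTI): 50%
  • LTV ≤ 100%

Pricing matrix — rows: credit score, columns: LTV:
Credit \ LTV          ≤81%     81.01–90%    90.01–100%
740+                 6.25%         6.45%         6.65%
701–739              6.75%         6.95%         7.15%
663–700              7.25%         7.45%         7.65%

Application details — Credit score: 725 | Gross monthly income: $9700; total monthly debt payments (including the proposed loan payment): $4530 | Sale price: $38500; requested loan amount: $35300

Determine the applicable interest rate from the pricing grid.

Credit score 725 ≥ 663; DTI: 4,530 ÷ 9,700 = 46.7%, within the 50% cap
LTV: 35,300 ÷ 38,500 = 91.7%, within 100% cap
Row: 725 falls in 701–739. Column: 91.7% falls in 90.01–100%. Rate = 7.15%.

7.15%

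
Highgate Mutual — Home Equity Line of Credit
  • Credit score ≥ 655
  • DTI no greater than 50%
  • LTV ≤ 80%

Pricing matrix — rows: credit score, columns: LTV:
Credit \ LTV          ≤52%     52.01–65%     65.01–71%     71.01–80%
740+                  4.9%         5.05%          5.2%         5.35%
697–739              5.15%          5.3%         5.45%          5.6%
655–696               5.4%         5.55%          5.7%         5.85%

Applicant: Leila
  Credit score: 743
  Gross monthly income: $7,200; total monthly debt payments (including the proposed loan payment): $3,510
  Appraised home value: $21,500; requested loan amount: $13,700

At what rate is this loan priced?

Credit score 743 ≥ 655; DTI = 3,510/7,200 = 48.8% ≤ 50%
LTV = 13,700/21,500 = 63.7% ≤ 80%
Row: 743 falls in 740+. Column: 63.7% falls in 52.01–65%. Rate = 5.05%.

5.05%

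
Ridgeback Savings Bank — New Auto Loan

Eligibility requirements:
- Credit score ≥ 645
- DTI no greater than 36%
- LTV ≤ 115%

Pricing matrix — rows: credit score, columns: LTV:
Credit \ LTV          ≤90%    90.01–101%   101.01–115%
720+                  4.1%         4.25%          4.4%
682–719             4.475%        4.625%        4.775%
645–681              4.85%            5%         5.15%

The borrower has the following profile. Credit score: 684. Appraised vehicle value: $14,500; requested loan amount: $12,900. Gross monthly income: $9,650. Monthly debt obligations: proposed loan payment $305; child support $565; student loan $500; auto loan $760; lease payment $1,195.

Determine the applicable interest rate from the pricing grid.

4.475%

Credit score 684 ≥ 645; Total monthly debts = (305 + 565 + 500 + 760 + 1,195) = 3,325. Debt-to-income = 3,325/9,650 = 34.5% — meets 36% limit
LTV: 12,900 ÷ 14,500 = 89%, within 115% cap
Score 684 is in the 682–719 band; LTV 89% is in the ≤90% band → 4.475%.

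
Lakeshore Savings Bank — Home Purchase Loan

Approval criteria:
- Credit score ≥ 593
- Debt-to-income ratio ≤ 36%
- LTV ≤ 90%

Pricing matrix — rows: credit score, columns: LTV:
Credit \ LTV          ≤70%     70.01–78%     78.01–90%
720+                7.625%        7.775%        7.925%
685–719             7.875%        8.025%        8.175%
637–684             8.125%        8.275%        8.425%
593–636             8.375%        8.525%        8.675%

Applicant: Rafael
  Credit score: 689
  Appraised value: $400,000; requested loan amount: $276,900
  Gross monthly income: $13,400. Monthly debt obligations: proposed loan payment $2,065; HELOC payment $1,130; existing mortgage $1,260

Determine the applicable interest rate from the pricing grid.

Credit score 689 ≥ 593; Total monthly debts = (2,065 + 1,130 + 1,260) = 4,455. DTI = 4,455/13,400 = 33.2% ≤ 36%
Loan-to-value = 276,900/400,000 = 69.2% — pass (90% max)
Score 689 is in the 685–719 band; LTV 69.2% is in the ≤70% band → 7.875%.

7.875%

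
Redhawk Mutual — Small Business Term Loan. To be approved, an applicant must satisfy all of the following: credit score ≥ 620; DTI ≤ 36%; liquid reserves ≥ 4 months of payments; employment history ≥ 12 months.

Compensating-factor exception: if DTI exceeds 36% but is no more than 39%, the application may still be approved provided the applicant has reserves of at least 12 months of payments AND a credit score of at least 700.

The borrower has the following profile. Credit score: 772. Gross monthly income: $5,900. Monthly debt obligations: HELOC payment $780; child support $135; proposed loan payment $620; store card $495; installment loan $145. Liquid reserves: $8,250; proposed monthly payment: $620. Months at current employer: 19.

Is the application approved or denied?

Credit score 772 ≥ 620 (meets base)
Total debts = (780 + 135 + 620 + 495 + 145) = 2,175. DTI: 2,175 ÷ 5,900 = 36.9%, over the 36% base limit.
Reserves: 8,250 ÷ 620 = 13.3 months (meets 4-month minimum)
Employment 19 ≥ 12 months
36.9% falls in the override range (36%–39%), so the compensating-factor test applies.
Reserves 13.3 ≥ 12 months; credit score 772 ≥ 700.
Both compensating conditions met → exception applies.

Approved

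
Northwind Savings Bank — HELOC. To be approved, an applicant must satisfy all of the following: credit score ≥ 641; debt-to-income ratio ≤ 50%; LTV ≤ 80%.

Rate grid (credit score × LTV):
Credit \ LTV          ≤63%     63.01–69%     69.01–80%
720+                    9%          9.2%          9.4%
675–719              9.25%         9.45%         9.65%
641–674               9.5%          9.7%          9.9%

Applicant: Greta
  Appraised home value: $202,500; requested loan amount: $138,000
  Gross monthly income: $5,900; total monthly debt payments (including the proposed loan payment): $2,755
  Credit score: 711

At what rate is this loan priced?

Credit score 711 ≥ 641; Debt-to-income = 2,755/5,900 = 46.7% — meets 50% limit
LTV = 138,000/202,500 = 68.1% ≤ 80%
Row: 711 falls in 675–719. Column: 68.1% falls in 63.01–69%. Rate = 9.45%.

9.45%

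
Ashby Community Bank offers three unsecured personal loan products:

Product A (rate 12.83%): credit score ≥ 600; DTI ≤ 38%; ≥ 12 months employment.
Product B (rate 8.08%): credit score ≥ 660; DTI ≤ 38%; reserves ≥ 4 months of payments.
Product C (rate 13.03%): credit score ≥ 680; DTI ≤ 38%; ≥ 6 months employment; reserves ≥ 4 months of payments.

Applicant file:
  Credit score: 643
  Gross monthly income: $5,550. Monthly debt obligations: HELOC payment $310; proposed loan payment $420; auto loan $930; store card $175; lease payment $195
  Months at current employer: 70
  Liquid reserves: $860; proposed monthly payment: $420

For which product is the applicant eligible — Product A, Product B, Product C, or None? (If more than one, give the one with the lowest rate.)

Total debts = (310 + 420 + 930 + 175 + 195) = 2,030; DTI = 2,030/5,550 = 36.6%.
Reserves = 860/420 = 2.0 months.
Product A: score 643 ≥ 600; DTI 36.6% ≤ 38%; employment 70 ≥ 12 mo → qualifies.
Product B: score 643 < 660; DTI 36.6% ≤ 38%; reserves 2.0 < 4 mo → does not qualify.
Product C: score 643 < 680; DTI 36.6% ≤ 38%; employment 70 ≥ 6 mo; reserves 2.0 < 4 mo → does not qualify.

Product A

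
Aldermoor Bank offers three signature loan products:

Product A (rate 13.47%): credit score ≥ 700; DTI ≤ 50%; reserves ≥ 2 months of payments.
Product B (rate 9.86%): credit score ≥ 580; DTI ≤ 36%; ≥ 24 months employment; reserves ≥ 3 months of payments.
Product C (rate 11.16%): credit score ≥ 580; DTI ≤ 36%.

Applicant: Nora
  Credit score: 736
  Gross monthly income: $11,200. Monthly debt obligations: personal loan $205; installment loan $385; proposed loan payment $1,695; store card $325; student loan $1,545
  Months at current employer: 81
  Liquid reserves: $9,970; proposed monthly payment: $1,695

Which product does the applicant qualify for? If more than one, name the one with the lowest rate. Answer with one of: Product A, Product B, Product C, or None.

Total debts = (205 + 385 + 1,695 + 325 + 1,545) = 4,155; DTI = 4,155/11,200 = 37.1%.
Reserves = 9,970/1,695 = 5.9 months.
Product A: score 736 ≥ 700; DTI 37.1% ≤ 50%; reserves 5.9 ≥ 2 mo → qualifies.
Product B: score 736 ≥ 580; DTI 37.1% > 36%; employment 81 ≥ 24 mo; reserves 5.9 ≥ 3 mo → does not qualify.
Product C: score 736 ≥ 580; DTI 37.1% > 36% → does not qualify.

Product A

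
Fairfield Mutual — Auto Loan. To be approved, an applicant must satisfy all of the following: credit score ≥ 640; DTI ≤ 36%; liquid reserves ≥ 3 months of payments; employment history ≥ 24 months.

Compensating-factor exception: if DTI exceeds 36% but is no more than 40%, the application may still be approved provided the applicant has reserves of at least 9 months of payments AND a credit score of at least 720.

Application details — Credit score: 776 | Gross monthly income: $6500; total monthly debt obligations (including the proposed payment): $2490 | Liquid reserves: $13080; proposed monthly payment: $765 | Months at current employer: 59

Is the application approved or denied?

Credit score 776 ≥ 640 (meets base)
DTI: 2,490 ÷ 6,500 = 38.3%, over the 36% base limit.
Reserves = 13,080/765 = 17.1 months ≥ 3
Employment 59 ≥ 24 months
DTI 38.3% is within the 36%–40% exception band; checking compensating factors.
Reserves 17.1 ≥ 9 months; credit score 776 ≥ 720.
Both compensating conditions met → exception applies.

Approved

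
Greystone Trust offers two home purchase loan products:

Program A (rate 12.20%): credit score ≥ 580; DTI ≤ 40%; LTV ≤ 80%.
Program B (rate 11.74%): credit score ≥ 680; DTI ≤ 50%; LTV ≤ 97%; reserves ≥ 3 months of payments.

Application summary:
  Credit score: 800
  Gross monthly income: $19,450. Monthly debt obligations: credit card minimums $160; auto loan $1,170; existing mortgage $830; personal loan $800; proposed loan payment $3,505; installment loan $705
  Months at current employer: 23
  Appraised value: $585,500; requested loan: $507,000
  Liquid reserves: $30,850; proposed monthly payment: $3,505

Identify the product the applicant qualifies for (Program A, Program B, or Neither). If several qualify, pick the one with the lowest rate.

Program B

Total debts = (160 + 1,170 + 830 + 800 + 3,505 + 705) = 7,170; DTI = 7,170/19,450 = 36.9%.
LTV = 507,000/585,500 = 86.6%.
Reserves = 30,850/3,505 = 8.8 months.
Program A: score 800 ≥ 580; DTI 36.9% ≤ 40%; LTV 86.6% > 80% → does not qualify.
Program B: score 800 ≥ 680; DTI 36.9% ≤ 50%; LTV 86.6% ≤ 97%; reserves 8.8 ≥ 3 mo → qualifies.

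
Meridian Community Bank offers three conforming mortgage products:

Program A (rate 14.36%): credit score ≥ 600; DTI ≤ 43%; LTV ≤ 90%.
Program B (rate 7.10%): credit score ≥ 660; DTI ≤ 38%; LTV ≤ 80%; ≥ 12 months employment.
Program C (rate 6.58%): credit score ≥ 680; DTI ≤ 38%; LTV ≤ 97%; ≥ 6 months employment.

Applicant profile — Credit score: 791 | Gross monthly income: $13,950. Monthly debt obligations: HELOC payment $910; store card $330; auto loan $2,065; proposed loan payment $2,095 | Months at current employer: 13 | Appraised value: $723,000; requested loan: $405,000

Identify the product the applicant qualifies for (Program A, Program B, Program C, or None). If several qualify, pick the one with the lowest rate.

Total debts = (910 + 330 + 2,065 + 2,095) = 5,400; DTI = 5,400/13,950 = 38.7%.
LTV = 405,000/723,000 = 56%.
Program A: score 791 ≥ 600; DTI 38.7% ≤ 43%; LTV 56% ≤ 90% → qualifies.
Program B: score 791 ≥ 660; DTI 38.7% > 38%; LTV 56% ≤ 80%; employment 13 ≥ 12 mo → does not qualify.
Program C: score 791 ≥ 680; DTI 38.7% > 38%; LTV 56% ≤ 97%; employment 13 ≥ 6 mo → does not qualify.

Program A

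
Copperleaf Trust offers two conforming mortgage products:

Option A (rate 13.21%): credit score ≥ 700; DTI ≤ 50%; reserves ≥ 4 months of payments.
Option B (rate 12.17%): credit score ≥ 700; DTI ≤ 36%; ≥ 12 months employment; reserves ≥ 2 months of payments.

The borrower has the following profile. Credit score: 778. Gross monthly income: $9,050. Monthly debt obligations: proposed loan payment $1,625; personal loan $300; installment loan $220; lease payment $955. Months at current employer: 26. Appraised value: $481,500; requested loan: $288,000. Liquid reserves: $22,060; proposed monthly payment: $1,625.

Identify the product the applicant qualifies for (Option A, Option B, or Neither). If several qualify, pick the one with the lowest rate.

Total debts = (1,625 + 300 + 220 + 955) = 3,100; DTI = 3,100/9,050 = 34.3%.
LTV = 288,000/481,500 = 59.8%.
Reserves = 22,060/1,625 = 13.6 months.
Option A: score 778 ≥ 700; DTI 34.3% ≤ 50%; reserves 13.6 ≥ 4 mo → qualifies.
Option B: score 778 ≥ 700; DTI 34.3% ≤ 36%; employment 26 ≥ 12 mo; reserves 13.6 ≥ 2 mo → qualifies.
Qualifying: Option A, Option B. Lowest rate is 12.17% → Option B.

Option B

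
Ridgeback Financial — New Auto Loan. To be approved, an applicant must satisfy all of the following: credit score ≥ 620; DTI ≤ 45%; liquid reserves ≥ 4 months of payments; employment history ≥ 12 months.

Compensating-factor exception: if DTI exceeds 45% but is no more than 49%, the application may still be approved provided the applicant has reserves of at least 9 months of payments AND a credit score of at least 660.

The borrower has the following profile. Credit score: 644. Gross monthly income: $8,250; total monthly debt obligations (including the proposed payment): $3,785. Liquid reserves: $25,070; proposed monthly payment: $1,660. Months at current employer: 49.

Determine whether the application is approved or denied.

Denied

Credit score 644 ≥ 620 (meets base)
DTI: 3,785 ÷ 8,250 = 45.9%, over the 45% base limit.
Reserves: 25,070 ÷ 1,660 = 15.1 months (meets 4-month minimum)
Employment 49 ≥ 12 months
DTI 45.9% is within the 45%–49% exception band; checking compensating factors.
Reserves 15.1 ≥ 9 months; credit score 644 < 660.
Compensating-factor requirement not fully met.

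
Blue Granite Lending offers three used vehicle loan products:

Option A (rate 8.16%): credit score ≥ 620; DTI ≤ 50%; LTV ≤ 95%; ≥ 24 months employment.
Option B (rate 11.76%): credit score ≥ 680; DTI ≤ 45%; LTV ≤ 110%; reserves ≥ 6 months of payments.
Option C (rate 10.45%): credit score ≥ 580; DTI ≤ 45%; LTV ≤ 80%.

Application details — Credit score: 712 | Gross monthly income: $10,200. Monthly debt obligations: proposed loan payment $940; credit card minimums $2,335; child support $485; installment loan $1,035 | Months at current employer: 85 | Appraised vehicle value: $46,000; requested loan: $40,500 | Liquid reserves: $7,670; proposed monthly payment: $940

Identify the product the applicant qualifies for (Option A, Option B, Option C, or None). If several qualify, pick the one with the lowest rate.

Total debts = (940 + 2,335 + 485 + 1,035) = 4,795; DTI = 4,795/10,200 = 47%.
LTV = 40,500/46,000 = 88%.
Reserves = 7,670/940 = 8.2 months.
Option A: score 712 ≥ 620; DTI 47% ≤ 50%; LTV 88% ≤ 95%; employment 85 ≥ 24 mo → qualifies.
Option B: score 712 ≥ 680; DTI 47% > 45%; LTV 88% ≤ 110%; reserves 8.2 ≥ 6 mo → does not qualify.
Option C: score 712 ≥ 580; DTI 47% > 45%; LTV 88% > 80% → does not qualify.

Option A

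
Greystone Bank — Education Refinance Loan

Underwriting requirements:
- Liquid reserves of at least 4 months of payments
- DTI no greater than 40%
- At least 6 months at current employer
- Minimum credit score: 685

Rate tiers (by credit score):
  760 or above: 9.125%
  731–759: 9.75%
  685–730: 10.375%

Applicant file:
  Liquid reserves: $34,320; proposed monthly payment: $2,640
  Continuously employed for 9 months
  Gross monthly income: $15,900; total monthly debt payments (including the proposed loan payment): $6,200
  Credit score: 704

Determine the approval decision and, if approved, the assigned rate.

Approved at 10.375%

Credit score 704 ≥ 685 (meets minimum)
Employment 9 ≥ 6 months
DTI: 6,200 ÷ 15,900 = 39%, within the 40% cap
Liquid reserves cover 34,320/2,640 = 13.0 months — ≥ 4 required
All requirements met. Score 704 falls in the 685–730 tier → 10.375%.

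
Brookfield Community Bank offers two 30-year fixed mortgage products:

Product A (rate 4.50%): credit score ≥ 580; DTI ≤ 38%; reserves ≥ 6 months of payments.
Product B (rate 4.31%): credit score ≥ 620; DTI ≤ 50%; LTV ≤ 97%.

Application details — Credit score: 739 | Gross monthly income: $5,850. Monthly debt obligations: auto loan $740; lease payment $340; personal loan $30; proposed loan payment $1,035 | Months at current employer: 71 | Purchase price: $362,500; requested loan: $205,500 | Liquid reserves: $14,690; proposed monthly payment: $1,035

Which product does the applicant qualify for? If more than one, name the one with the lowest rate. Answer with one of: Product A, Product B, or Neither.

Product B

Total debts = (740 + 340 + 30 + 1,035) = 2,145; DTI = 2,145/5,850 = 36.7%.
LTV = 205,500/362,500 = 56.7%.
Reserves = 14,690/1,035 = 14.2 months.
Product A: score 739 ≥ 580; DTI 36.7% ≤ 38%; reserves 14.2 ≥ 6 mo → qualifies.
Product B: score 739 ≥ 620; DTI 36.7% ≤ 50%; LTV 56.7% ≤ 97% → qualifies.
Qualifying: Product A, Product B. Lowest rate is 4.31% → Product B.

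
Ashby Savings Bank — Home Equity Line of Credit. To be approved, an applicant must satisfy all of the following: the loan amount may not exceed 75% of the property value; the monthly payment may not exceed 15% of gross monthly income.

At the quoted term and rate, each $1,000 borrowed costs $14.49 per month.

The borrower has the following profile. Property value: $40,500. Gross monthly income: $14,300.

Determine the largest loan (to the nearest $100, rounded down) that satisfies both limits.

Payment cap: 15% × $14,300 = $2,145/month.
At $14.49 per $1,000, that supports 2,145/14.49 × 1,000 ≈ $148,033 → $148,000.
LTV cap: 75% × $40,500 = $30,375 → $30,300.
Binding constraint: loan-to-value.

$30,300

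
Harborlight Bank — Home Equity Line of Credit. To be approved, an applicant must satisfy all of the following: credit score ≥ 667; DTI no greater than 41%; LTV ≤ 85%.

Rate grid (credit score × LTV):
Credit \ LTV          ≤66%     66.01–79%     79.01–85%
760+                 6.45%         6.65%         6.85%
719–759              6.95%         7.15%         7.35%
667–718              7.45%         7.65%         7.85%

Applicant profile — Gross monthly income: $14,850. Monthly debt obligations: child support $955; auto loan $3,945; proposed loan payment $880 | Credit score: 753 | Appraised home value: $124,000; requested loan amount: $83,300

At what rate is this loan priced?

7.15%

Credit score 753 ≥ 667; Total monthly debts = (955 + 3,945 + 880) = 5,780. Debt-to-income = 5,780/14,850 = 38.9% — meets 41% limit
LTV = 83,300/124,000 = 67.2% ≤ 85%
Row: 753 falls in 719–759. Column: 67.2% falls in 66.01–79%. Rate = 7.15%.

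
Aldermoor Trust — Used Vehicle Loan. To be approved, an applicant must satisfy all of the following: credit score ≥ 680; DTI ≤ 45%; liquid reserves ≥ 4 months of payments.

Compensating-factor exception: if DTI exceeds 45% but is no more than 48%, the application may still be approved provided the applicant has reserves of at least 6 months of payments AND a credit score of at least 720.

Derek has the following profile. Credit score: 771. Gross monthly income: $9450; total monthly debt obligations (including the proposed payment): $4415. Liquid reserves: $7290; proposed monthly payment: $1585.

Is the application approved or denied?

Denied

Credit score 771 ≥ 680 (meets base)
DTI: 4,415 ÷ 9,450 = 46.7%, over the 45% base limit.
Reserves = 7,290/1,585 = 4.6 months ≥ 4
DTI 46.7% is within the 45%–48% exception band; checking compensating factors.
Override check — reserves: 4.6 mo (short of 6); score: 771 (ok).
Override conditions not both satisfied; exception does not apply.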